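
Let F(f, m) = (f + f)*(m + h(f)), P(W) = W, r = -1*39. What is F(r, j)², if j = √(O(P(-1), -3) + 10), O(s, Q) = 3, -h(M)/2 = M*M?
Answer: 56299979268 - 37015056*√13 ≈ 5.6167e+10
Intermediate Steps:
h(M) = -2*M² (h(M) = -2*M*M = -2*M²)
r = -39
j = √13 (j = √(3 + 10) = √13 ≈ 3.6056)
F(f, m) = 2*f*(m - 2*f²) (F(f, m) = (f + f)*(m - 2*f²) = (2*f)*(m - 2*f²) = 2*f*(m - 2*f²))
F(r, j)² = (2*(-39)*(√13 - 2*(-39)²))² = (2*(-39)*(√13 - 2*1521))² = (2*(-39)*(√13 - 3042))² = (2*(-39)*(-3042 + √13))² = (237276 - 78*√13)²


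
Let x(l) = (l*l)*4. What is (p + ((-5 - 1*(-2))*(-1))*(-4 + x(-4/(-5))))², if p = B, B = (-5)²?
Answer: 267289/625 ≈ 427.66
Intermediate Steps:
B = 25
x(l) = 4*l² (x(l) = l²*4 = 4*l²)
p = 25
(p + ((-5 - 1*(-2))*(-1))*(-4 + x(-4/(-5))))² = (25 + ((-5 - 1*(-2))*(-1))*(-4 + 4*(-4/(-5))²))² = (25 + ((-5 + 2)*(-1))*(-4 + 4*(-4*(-⅕))²))² = (25 + (-3*(-1))*(-4 + 4*(⅘)²))² = (25 + 3*(-4 + 4*(16/25)))² = (25 + 3*(-4 + 64/25))² = (25 + 3*(-36/25))² = (25 - 108/25)² = (517/25)² = 267289/625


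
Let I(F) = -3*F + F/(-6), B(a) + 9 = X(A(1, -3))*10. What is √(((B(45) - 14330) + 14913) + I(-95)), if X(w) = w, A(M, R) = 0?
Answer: √31494/6 ≈ 29.578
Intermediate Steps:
B(a) = -9 (B(a) = -9 + 0*10 = -9 + 0 = -9)
I(F) = -19*F/6 (I(F) = -3*F + F*(-⅙) = -3*F - F/6 = -19*F/6)
√(((B(45) - 14330) + 14913) + I(-95)) = √(((-9 - 14330) + 14913) - 19/6*(-95)) = √((-14339 + 14913) + 1805/6) = √(574 + 1805/6) = √(5249/6) = √31494/6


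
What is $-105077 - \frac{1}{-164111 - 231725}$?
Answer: $- \frac{41593259371}{395836} \approx -1.0508 \cdot 10^{5}$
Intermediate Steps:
$-105077 - \frac{1}{-164111 - 231725} = -105077 - \frac{1}{-395836} = -105077 - - \frac{1}{395836} = -105077 + \frac{1}{395836} = - \frac{41593259371}{395836}$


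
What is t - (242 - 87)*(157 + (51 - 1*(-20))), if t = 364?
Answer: -34976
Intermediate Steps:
t - (242 - 87)*(157 + (51 - 1*(-20))) = 364 - (242 - 87)*(157 + (51 - 1*(-20))) = 364 - 155*(157 + (51 + 20)) = 364 - 155*(157 + 71) = 364 - 155*228 = 364 - 1*35340 = 364 - 35340 = -34976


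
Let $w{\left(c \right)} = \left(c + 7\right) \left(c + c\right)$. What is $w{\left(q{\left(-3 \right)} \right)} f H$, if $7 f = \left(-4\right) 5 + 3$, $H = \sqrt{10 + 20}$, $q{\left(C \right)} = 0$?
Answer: $0$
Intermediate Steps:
$H = \sqrt{30} \approx 5.4772$
$w{\left(c \right)} = 2 c \left(7 + c\right)$ ($w{\left(c \right)} = \left(7 + c\right) 2 c = 2 c \left(7 + c\right)$)
$f = - \frac{17}{7}$ ($f = \frac{\left(-4\right) 5 + 3}{7} = \frac{-20 + 3}{7} = \frac{1}{7} \left(-17\right) = - \frac{17}{7} \approx -2.4286$)
$w{\left(q{\left(-3 \right)} \right)} f H = 2 \cdot 0 \left(7 + 0\right) \left(- \frac{17}{7}\right) \sqrt{30} = 2 \cdot 0 \cdot 7 \left(- \frac{17}{7}\right) \sqrt{30} = 0 \left(- \frac{17}{7}\right) \sqrt{30} = 0 \sqrt{30} = 0$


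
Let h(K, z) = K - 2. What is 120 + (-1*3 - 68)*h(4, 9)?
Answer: -22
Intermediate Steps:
h(K, z) = -2 + K
120 + (-1*3 - 68)*h(4, 9) = 120 + (-1*3 - 68)*(-2 + 4) = 120 + (-3 - 68)*2 = 120 - 71*2 = 120 - 142 = -22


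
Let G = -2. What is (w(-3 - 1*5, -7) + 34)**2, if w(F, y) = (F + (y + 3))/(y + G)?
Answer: 11236/9 ≈ 1248.4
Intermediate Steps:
w(F, y) = (3 + F + y)/(-2 + y) (w(F, y) = (F + (y + 3))/(y - 2) = (F + (3 + y))/(-2 + y) = (3 + F + y)/(-2 + y))
(w(-3 - 1*5, -7) + 34)**2 = ((3 + (-3 - 1*5) - 7)/(-2 - 7) + 34)**2 = ((3 + (-3 - 5) - 7)/(-9) + 34)**2 = (-(3 - 8 - 7)/9 + 34)**2 = (-1/9*(-12) + 34)**2 = (4/3 + 34)**2 = (106/3)**2 = 11236/9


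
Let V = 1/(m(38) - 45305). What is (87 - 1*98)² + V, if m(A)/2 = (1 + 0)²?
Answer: 5481662/45303 ≈ 121.00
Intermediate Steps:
m(A) = 2 (m(A) = 2*(1 + 0)² = 2*1² = 2*1 = 2)
V = -1/45303 (V = 1/(2 - 45305) = 1/(-45303) = -1/45303 ≈ -2.2074e-5)
(87 - 1*98)² + V = (87 - 1*98)² - 1/45303 = (87 - 98)² - 1/45303 = (-11)² - 1/45303 = 121 - 1/45303 = 5481662/45303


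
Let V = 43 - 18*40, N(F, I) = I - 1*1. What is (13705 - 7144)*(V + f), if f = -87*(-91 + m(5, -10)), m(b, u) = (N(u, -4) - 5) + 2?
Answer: 52068096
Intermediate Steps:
N(F, I) = -1 + I (N(F, I) = I - 1 = -1 + I)
V = -677 (V = 43 - 720 = -677)
m(b, u) = -8 (m(b, u) = ((-1 - 4) - 5) + 2 = (-5 - 5) + 2 = -10 + 2 = -8)
f = 8613 (f = -87*(-91 - 8) = -87*(-99) = 8613)
(13705 - 7144)*(V + f) = (13705 - 7144)*(-677 + 8613) = 6561*7936 = 52068096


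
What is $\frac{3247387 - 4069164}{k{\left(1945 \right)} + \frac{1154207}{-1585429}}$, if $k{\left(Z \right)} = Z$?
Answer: $- \frac{1302869087333}{3082505198} \approx -422.67$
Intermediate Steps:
$\frac{3247387 - 4069164}{k{\left(1945 \right)} + \frac{1154207}{-1585429}} = \frac{3247387 - 4069164}{1945 + \frac{1154207}{-1585429}} = - \frac{821777}{1945 + 1154207 \left(- \frac{1}{1585429}\right)} = - \frac{821777}{1945 - \frac{1154207}{1585429}} = - \frac{821777}{\frac{3082505198}{1585429}} = \left(-821777\right) \frac{1585429}{3082505198} = - \frac{1302869087333}{3082505198}$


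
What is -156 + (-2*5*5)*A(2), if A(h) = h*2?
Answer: -356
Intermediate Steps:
A(h) = 2*h
-156 + (-2*5*5)*A(2) = -156 + (-2*5*5)*(2*2) = -156 - 10*5*4 = -156 - 50*4 = -156 - 200 = -356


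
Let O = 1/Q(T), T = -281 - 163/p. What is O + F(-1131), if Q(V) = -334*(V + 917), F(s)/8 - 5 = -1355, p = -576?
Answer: -661017596688/61205333 ≈ -10800.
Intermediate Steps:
F(s) = -10800 (F(s) = 40 + 8*(-1355) = 40 - 10840 = -10800)
T = -161693/576 (T = -281 - 163/(-576) = -281 - 163*(-1)/576 = -281 - 1*(-163/576) = -281 + 163/576 = -161693/576 ≈ -280.72)
Q(V) = -306278 - 334*V (Q(V) = -334*(917 + V) = -306278 - 334*V)
O = -288/61205333 (O = 1/(-306278 - 334*(-161693/576)) = 1/(-306278 + 27002731/288) = 1/(-61205333/288) = -288/61205333 ≈ -4.7055e-6)
O + F(-1131) = -288/61205333 - 10800 = -661017596688/61205333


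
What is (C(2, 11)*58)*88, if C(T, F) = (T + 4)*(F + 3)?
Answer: 428736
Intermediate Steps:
C(T, F) = (3 + F)*(4 + T) (C(T, F) = (4 + T)*(3 + F) = (3 + F)*(4 + T))
(C(2, 11)*58)*88 = ((12 + 3*2 + 4*11 + 11*2)*58)*88 = ((12 + 6 + 44 + 22)*58)*88 = (84*58)*88 = 4872*88 = 428736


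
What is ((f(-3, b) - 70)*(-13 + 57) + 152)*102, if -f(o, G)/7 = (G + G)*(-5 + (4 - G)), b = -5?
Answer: 957984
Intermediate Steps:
f(o, G) = -14*G*(-1 - G) (f(o, G) = -7*(G + G)*(-5 + (4 - G)) = -7*2*G*(-1 - G) = -14*G*(-1 - G))
((f(-3, b) - 70)*(-13 + 57) + 152)*102 = ((14*(-5)*(1 - 5) - 70)*(-13 + 57) + 152)*102 = ((14*(-5)*(-4) - 70)*44 + 152)*102 = ((280 - 70)*44 + 152)*102 = (210*44 + 152)*102 = (9240 + 152)*102 = 9392*102 = 957984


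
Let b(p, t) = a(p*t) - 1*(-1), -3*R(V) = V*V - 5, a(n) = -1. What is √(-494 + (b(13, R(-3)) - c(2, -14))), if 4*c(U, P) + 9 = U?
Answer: I*√1969/2 ≈ 22.187*I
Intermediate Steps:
c(U, P) = -9/4 + U/4
R(V) = 5/3 - V²/3 (R(V) = -(V*V - 5)/3 = -(V² - 5)/3 = -(-5 + V²)/3 = 5/3 - V²/3)
b(p, t) = 0 (b(p, t) = -1 - 1*(-1) = -1 + 1 = 0)
√(-494 + (b(13, R(-3)) - c(2, -14))) = √(-494 + (0 - (-9/4 + (¼)*2))) = √(-494 + (0 - (-9/4 + ½))) = √(-494 + (0 - 1*(-7/4))) = √(-494 + (0 + 7/4)) = √(-494 + 7/4) = √(-1969/4) = I*√1969/2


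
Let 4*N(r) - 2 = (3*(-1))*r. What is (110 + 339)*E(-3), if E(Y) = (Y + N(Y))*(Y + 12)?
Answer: -4041/4 ≈ -1010.3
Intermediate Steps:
N(r) = ½ - 3*r/4 (N(r) = ½ + ((3*(-1))*r)/4 = ½ + (-3*r)/4 = ½ - 3*r/4)
E(Y) = (½ + Y/4)*(12 + Y) (E(Y) = (Y + (½ - 3*Y/4))*(Y + 12) = (½ + Y/4)*(12 + Y))
(110 + 339)*E(-3) = (110 + 339)*(6 + (¼)*(-3)² + (7/2)*(-3)) = 449*(6 + (¼)*9 - 21/2) = 449*(6 + 9/4 - 21/2) = 449*(-9/4) = -4041/4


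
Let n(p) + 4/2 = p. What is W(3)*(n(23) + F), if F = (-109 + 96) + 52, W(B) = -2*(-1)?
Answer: 120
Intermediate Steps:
W(B) = 2
n(p) = -2 + p
F = 39 (F = -13 + 52 = 39)
W(3)*(n(23) + F) = 2*((-2 + 23) + 39) = 2*(21 + 39) = 2*60 = 120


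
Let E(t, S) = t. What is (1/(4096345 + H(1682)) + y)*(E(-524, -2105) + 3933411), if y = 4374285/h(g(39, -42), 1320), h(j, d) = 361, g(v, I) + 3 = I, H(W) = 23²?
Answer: 70480852950201927037/1478971514 ≈ 4.7655e+10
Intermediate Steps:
H(W) = 529
g(v, I) = -3 + I
y = 4374285/361 ≈ 12117.
(1/(4096345 + H(1682)) + y)*(E(-524, -2105) + 3933411) = (1/(4096345 + 529) + 4374285/361)*(-524 + 3933411) = (1/4096874 + 4374285/361)*3932887 = (17920894485451/1478971514)*3932887 = 70480852950201927037/1478971514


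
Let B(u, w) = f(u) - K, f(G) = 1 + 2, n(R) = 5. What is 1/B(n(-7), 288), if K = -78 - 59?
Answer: 1/140 ≈ 0.0071429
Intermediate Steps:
f(G) = 3
K = -137
B(u, w) = 140 (B(u, w) = 3 - 1*(-137) = 3 + 137 = 140)
1/B(n(-7), 288) = 1/140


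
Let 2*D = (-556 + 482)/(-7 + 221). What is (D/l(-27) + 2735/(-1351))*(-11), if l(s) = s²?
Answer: 4693990367/210764106 ≈ 22.271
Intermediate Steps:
D = -37/214 (D = ((-556 + 482)/(-7 + 221))/2 = (-74/214)/2 = (-74*1/214)/2 = (½)*(-37/107) = -37/214 ≈ -0.17290)
(D/l(-27) + 2735/(-1351))*(-11) = (-37/(214*((-27)²)) + 2735/(-1351))*(-11) = (-37/214/729 + 2735*(-1/1351))*(-11) = (-37/214*1/729 - 2735/1351)*(-11) = (-37/156006 - 2735/1351)*(-11) = -426726397/210764106*(-11) = 4693990367/210764106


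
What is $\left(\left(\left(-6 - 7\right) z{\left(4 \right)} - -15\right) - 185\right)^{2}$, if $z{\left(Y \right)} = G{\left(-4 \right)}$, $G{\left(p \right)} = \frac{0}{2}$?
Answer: $28900$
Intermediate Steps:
$G{\left(p \right)} = 0$ ($G{\left(p \right)} = 0 \cdot \frac{1}{2} = 0$)
$z{\left(Y \right)} = 0$
$\left(\left(\left(-6 - 7\right) z{\left(4 \right)} - -15\right) - 185\right)^{2} = \left(\left(\left(-6 - 7\right) 0 - -15\right) - 185\right)^{2} = \left(\left(\left(-13\right) 0 + 15\right) - 185\right)^{2} = \left(\left(0 + 15\right) - 185\right)^{2} = \left(15 - 185\right)^{2} = \left(-170\right)^{2} = 28900$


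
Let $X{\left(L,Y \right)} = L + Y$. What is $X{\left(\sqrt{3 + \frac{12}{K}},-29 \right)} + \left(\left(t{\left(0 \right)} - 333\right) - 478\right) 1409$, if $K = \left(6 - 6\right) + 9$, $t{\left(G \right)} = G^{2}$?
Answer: $-1142728 + \frac{\sqrt{39}}{3} \approx -1.1427 \cdot 10^{6}$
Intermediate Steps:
$K = 9$ ($K = \left(6 - 6\right) + 9 = 0 + 9 = 9$)
$X{\left(\sqrt{3 + \frac{12}{K}},-29 \right)} + \left(\left(t{\left(0 \right)} - 333\right) - 478\right) 1409 = \left(\sqrt{3 + \frac{12}{9}} - 29\right) + \left(\left(0^{2} - 333\right) - 478\right) 1409 = \left(\sqrt{3 + 12 \cdot \frac{1}{9}} - 29\right) + \left(\left(0 - 333\right) - 478\right) 1409 = \left(\sqrt{3 + \frac{4}{3}} - 29\right) + \left(-333 - 478\right) 1409 = \left(\sqrt{\frac{13}{3}} - 29\right) - 1142699 = \left(\frac{\sqrt{39}}{3} - 29\right) - 1142699 = \left(-29 + \frac{\sqrt{39}}{3}\right) - 1142699 = -1142728 + \frac{\sqrt{39}}{3}$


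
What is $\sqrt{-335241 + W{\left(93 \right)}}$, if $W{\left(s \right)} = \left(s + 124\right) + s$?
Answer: $i \sqrt{334931} \approx 578.73 i$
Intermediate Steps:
$W{\left(s \right)} = 124 + 2 s$ ($W{\left(s \right)} = \left(124 + s\right) + s = 124 + 2 s$)
$\sqrt{-335241 + W{\left(93 \right)}} = \sqrt{-335241 + \left(124 + 2 \cdot 93\right)} = \sqrt{-335241 + \left(124 + 186\right)} = \sqrt{-335241 + 310} = \sqrt{-334931} = i \sqrt{334931}$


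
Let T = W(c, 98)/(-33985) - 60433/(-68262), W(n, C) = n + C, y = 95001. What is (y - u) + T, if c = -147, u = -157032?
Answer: 83527056996379/331412010 ≈ 2.5203e+5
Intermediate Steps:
W(n, C) = C + n
T = 293880049/331412010 (T = (98 - 147)/(-33985) - 60433/(-68262) = -49*(-1/33985) - 60433*(-1/68262) = 7/4855 + 60433/68262 = 293880049/331412010 ≈ 0.88675)
(y - u) + T = (95001 - 1*(-157032)) + 293880049/331412010 = (95001 + 157032) + 293880049/331412010 = 252033 + 293880049/331412010 = 83527056996379/331412010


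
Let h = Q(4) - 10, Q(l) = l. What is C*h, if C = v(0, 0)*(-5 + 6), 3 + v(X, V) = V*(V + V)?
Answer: 18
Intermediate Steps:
v(X, V) = -3 + 2*V² (v(X, V) = -3 + V*(V + V) = -3 + V*(2*V) = -3 + 2*V²)
C = -3 (C = (-3 + 2*0²)*(-5 + 6) = (-3 + 2*0)*1 = (-3 + 0)*1 = -3*1 = -3)
h = -6 (h = 4 - 10 = -6)
C*h = -3*(-6) = 18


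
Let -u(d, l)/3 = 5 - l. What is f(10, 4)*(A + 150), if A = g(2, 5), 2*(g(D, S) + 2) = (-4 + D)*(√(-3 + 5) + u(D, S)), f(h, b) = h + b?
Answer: 2072 - 14*√2 ≈ 2052.2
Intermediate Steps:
f(h, b) = b + h
u(d, l) = -15 + 3*l (u(d, l) = -3*(5 - l) = -15 + 3*l)
g(D, S) = -2 + (-4 + D)*(-15 + √2 + 3*S)/2 (g(D, S) = -2 + ((-4 + D)*(√(-3 + 5) + (-15 + 3*S)))/2 = -2 + ((-4 + D)*(√2 + (-15 + 3*S)))/2 = -2 + ((-4 + D)*(-15 + √2 + 3*S))/2 = -2 + (-4 + D)*(-15 + √2 + 3*S)/2)
A = -2 - √2 (A = 28 - 6*5 - 2*√2 + (½)*2*√2 + (3/2)*2*(-5 + 5) = 28 - 30 - 2*√2 + √2 + (3/2)*2*0 = 28 - 30 - 2*√2 + √2 + 0 = -2 - √2 ≈ -3.4142)
f(10, 4)*(A + 150) = (4 + 10)*((-2 - √2) + 150) = 14*(148 - √2) = 2072 - 14*√2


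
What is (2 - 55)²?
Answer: 2809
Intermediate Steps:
(2 - 55)² = (-53)² = 2809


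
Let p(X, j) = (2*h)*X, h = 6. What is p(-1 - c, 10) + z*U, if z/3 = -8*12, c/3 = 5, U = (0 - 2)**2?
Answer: -1344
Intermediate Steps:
U = 4 (U = (-2)**2 = 4)
c = 15 (c = 3*5 = 15)
p(X, j) = 12*X (p(X, j) = (2*6)*X = 12*X)
z = -288 (z = 3*(-8*12) = 3*(-96) = -288)
p(-1 - c, 10) + z*U = 12*(-1 - 1*15) - 288*4 = 12*(-1 - 15) - 1152 = 12*(-16) - 1152 = -192 - 1152 = -1344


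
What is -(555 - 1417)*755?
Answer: 650810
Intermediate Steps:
-(555 - 1417)*755 = -(-862)*755 = -1*(-650810) = 650810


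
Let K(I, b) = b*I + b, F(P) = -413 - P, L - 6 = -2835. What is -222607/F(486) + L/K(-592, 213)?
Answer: 9341660084/37722939 ≈ 247.64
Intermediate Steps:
L = -2829 (L = 6 - 2835 = -2829)
K(I, b) = b + I*b (K(I, b) = I*b + b = b + I*b)
-222607/F(486) + L/K(-592, 213) = -222607/(-413 - 1*486) - 2829*1/(213*(1 - 592)) = -222607/(-413 - 486) - 2829/(213*(-591)) = -222607/(-899) - 2829/(-125883) = -222607*(-1/899) - 2829*(-1/125883) = 222607/899 + 943/41961 = 9341660084/37722939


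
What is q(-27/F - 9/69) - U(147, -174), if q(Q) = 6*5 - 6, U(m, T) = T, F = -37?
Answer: 198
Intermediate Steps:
q(Q) = 24 (q(Q) = 30 - 6 = 24)
q(-27/F - 9/69) - U(147, -174) = 24 - 1*(-174) = 24 + 174 = 198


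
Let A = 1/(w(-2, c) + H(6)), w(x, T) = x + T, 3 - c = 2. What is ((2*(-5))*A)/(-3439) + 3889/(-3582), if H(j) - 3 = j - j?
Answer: -13356361/12318498 ≈ -1.0843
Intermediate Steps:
H(j) = 3 (H(j) = 3 + (j - j) = 3 + 0 = 3)
c = 1 (c = 3 - 1*2 = 3 - 2 = 1)
w(x, T) = T + x
A = 1/2 (A = 1/((1 - 2) + 3) = 1/(-1 + 3) = 1/2 ≈ 0.50000)
((2*(-5))*A)/(-3439) + 3889/(-3582) = ((2*(-5))*(1/2))/(-3439) + 3889/(-3582) = -10*1/2*(-1/3439) + 3889*(-1/3582) = -5*(-1/3439) - 3889/3582 = 5/3439 - 3889/3582 = -13356361/12318498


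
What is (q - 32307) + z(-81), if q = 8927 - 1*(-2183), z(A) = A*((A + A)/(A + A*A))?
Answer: -847799/40 ≈ -21195.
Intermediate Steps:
z(A) = 2*A**2/(A + A**2) (z(A) = A*((2*A)/(A + A**2)) = A*(2*A/(A + A**2)) = 2*A**2/(A + A**2))
q = 11110 (q = 8927 + 2183 = 11110)
(q - 32307) + z(-81) = (11110 - 32307) + 2*(-81)/(1 - 81) = -21197 + 2*(-81)/(-80) = -21197 + 2*(-81)*(-1/80) = -21197 + 81/40 = -847799/40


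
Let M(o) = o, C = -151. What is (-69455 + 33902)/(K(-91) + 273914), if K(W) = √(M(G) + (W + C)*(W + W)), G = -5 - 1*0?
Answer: -1391209206/10718405051 + 5079*√44039/10718405051 ≈ -0.12970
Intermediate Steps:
G = -5 (G = -5 + 0 = -5)
K(W) = √(-5 + 2*W*(-151 + W)) (K(W) = √(-5 + (W - 151)*(W + W)) = √(-5 + (-151 + W)*(2*W)) = √(-5 + 2*W*(-151 + W)))
(-69455 + 33902)/(K(-91) + 273914) = (-69455 + 33902)/(√(-5 - 302*(-91) + 2*(-91)²) + 273914) = -35553/(√(-5 + 27482 + 2*8281) + 273914) = -35553/(√(-5 + 27482 + 16562) + 273914) = -35553/(√44039 + 273914) = -35553/(273914 + √44039)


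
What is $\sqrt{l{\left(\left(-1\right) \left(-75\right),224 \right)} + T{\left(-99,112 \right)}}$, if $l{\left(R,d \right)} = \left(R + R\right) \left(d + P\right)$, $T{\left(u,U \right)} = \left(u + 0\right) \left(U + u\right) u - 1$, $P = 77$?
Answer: $\sqrt{172562} \approx 415.41$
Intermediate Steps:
$T{\left(u,U \right)} = -1 + u^{2} \left(U + u\right)$ ($T{\left(u,U \right)} = u \left(U + u\right) u - 1 = u^{2} \left(U + u\right) - 1 = -1 + u^{2} \left(U + u\right)$)
$l{\left(R,d \right)} = 2 R \left(77 + d\right)$ ($l{\left(R,d \right)} = \left(R + R\right) \left(d + 77\right) = 2 R \left(77 + d\right)$)
$\sqrt{l{\left(\left(-1\right) \left(-75\right),224 \right)} + T{\left(-99,112 \right)}} = \sqrt{2 \left(\left(-1\right) \left(-75\right)\right) \left(77 + 224\right) + \left(-1 + \left(-99\right)^{3} + 112 \left(-99\right)^{2}\right)} = \sqrt{2 \cdot 75 \cdot 301 - -127412} = \sqrt{45150 - -127412} = \sqrt{45150 + 127412} = \sqrt{172562}$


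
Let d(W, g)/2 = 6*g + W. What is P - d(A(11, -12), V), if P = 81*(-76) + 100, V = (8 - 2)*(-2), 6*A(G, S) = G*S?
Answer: -5868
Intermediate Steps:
A(G, S) = G*S/6 (A(G, S) = (G*S)/6 = G*S/6)
V = -12 (V = 6*(-2) = -12)
P = -6056 (P = -6156 + 100 = -6056)
d(W, g) = 2*W + 12*g (d(W, g) = 2*(6*g + W) = 2*(W + 6*g) = 2*W + 12*g)
P - d(A(11, -12), V) = -6056 - (2*((⅙)*11*(-12)) + 12*(-12)) = -6056 - (2*(-22) - 144) = -6056 - (-44 - 144) = -6056 - 1*(-188) = -6056 + 188 = -5868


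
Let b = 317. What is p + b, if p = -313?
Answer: 4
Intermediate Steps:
p + b = -313 + 317 = 4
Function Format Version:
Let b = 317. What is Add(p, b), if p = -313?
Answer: 4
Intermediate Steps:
Add(p, b) = Add(-313, 317) = 4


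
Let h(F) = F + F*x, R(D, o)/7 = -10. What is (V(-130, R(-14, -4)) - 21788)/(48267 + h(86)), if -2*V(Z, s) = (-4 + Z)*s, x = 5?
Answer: -8826/16261 ≈ -0.54277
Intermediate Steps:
R(D, o) = -70 (R(D, o) = 7*(-10) = -70)
h(F) = 6*F (h(F) = F + F*5 = F + 5*F = 6*F)
V(Z, s) = -s*(-4 + Z)/2 (V(Z, s) = -(-4 + Z)*s/2 = -s*(-4 + Z)/2)
(V(-130, R(-14, -4)) - 21788)/(48267 + h(86)) = ((½)*(-70)*(4 - 1*(-130)) - 21788)/(48267 + 6*86) = ((½)*(-70)*(4 + 130) - 21788)/(48267 + 516) = ((½)*(-70)*134 - 21788)/48783 = (-4690 - 21788)*(1/48783) = -26478*1/48783 = -8826/16261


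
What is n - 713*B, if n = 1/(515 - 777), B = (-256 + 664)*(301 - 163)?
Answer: -10517925025/262 ≈ -4.0145e+7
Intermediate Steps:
B = 56304 (B = 408*138 = 56304)
n = -1/262 (n = 1/(-262) = -1/262 ≈ -0.0038168)
n - 713*B = -1/262 - 713*56304 = -1/262 - 40144752 = -10517925025/262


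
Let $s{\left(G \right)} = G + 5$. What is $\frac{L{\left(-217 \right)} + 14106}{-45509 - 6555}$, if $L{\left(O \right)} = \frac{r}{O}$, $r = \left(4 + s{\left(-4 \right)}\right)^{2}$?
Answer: $- \frac{3060977}{11297888} \approx -0.27093$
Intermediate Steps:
$s{\left(G \right)} = 5 + G$
$r = 25$ ($r = \left(4 + \left(5 - 4\right)\right)^{2} = \left(4 + 1\right)^{2} = 5^{2} = 25$)
$L{\left(O \right)} = \frac{25}{O}$
$\frac{L{\left(-217 \right)} + 14106}{-45509 - 6555} = \frac{\frac{25}{-217} + 14106}{-45509 - 6555} = \frac{25 \left(- \frac{1}{217}\right) + 14106}{-52064} = \left(- \frac{25}{217} + 14106\right) \left(- \frac{1}{52064}\right) = \frac{3060977}{217} \left(- \frac{1}{52064}\right) = - \frac{3060977}{11297888}$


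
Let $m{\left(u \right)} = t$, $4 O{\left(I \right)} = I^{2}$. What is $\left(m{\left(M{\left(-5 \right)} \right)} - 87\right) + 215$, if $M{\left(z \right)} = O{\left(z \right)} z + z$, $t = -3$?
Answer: $125$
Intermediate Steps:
$O{\left(I \right)} = \frac{I^{2}}{4}$
$M{\left(z \right)} = z + \frac{z^{3}}{4}$ ($M{\left(z \right)} = \frac{z^{2}}{4} z + z = \frac{z^{3}}{4} + z = z + \frac{z^{3}}{4}$)
$m{\left(u \right)} = -3$
$\left(m{\left(M{\left(-5 \right)} \right)} - 87\right) + 215 = \left(-3 - 87\right) + 215 = -90 + 215 = 125$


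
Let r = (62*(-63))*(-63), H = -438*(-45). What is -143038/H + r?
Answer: 2425027171/9855 ≈ 2.4607e+5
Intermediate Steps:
H = 19710
r = 246078 (r = -3906*(-63) = 246078)
-143038/H + r = -143038/19710 + 246078 = -143038*1/19710 + 246078 = -71519/9855 + 246078 = 2425027171/9855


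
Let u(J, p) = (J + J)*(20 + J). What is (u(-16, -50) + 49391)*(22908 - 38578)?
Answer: -771951210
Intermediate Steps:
u(J, p) = 2*J*(20 + J) (u(J, p) = (2*J)*(20 + J) = 2*J*(20 + J))
(u(-16, -50) + 49391)*(22908 - 38578) = (2*(-16)*(20 - 16) + 49391)*(22908 - 38578) = (2*(-16)*4 + 49391)*(-15670) = (-128 + 49391)*(-15670) = 49263*(-15670) = -771951210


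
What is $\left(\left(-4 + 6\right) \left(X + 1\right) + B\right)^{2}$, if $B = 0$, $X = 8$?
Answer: $324$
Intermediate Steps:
$\left(\left(-4 + 6\right) \left(X + 1\right) + B\right)^{2} = \left(\left(-4 + 6\right) \left(8 + 1\right) + 0\right)^{2} = \left(2 \cdot 9 + 0\right)^{2} = \left(18 + 0\right)^{2} = 18^{2} = 324$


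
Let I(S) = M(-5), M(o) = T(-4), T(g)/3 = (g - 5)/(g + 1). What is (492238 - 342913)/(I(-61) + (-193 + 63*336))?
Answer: 149325/20984 ≈ 7.1161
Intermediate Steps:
T(g) = 3*(-5 + g)/(1 + g) (T(g) = 3*((g - 5)/(g + 1)) = 3*((-5 + g)/(1 + g)) = 3*(-5 + g)/(1 + g))
M(o) = 9 (M(o) = 3*(-5 - 4)/(1 - 4) = 3*(-9)/(-3) = 3*(-⅓)*(-9) = 9)
I(S) = 9
(492238 - 342913)/(I(-61) + (-193 + 63*336)) = (492238 - 342913)/(9 + (-193 + 63*336)) = 149325/(9 + (-193 + 21168)) = 149325/(9 + 20975) = 149325/20984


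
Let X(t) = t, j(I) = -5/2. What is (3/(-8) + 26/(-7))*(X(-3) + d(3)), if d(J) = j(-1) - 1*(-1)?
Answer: 2061/112 ≈ 18.402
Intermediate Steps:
j(I) = -5/2 (j(I) = -5*½ = -5/2)
d(J) = -3/2 (d(J) = -5/2 - 1*(-1) = -5/2 + 1 = -3/2)
(3/(-8) + 26/(-7))*(X(-3) + d(3)) = (3/(-8) + 26/(-7))*(-3 - 3/2) = (3*(-⅛) + 26*(-⅐))*(-9/2) = (-3/8 - 26/7)*(-9/2) = -229/56*(-9/2) = 2061/112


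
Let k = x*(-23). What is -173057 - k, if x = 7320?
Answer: -4697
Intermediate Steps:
k = -168360 (k = 7320*(-23) = -168360)
-173057 - k = -173057 - 1*(-168360) = -173057 + 168360 = -4697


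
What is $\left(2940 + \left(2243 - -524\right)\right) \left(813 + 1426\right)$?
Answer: $12777973$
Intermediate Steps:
$\left(2940 + \left(2243 - -524\right)\right) \left(813 + 1426\right) = \left(2940 + \left(2243 + 524\right)\right) 2239 = \left(2940 + 2767\right) 2239 = 5707 \cdot 2239 = 12777973$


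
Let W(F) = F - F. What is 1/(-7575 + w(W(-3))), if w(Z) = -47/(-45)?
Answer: -45/340828 ≈ -0.00013203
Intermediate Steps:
W(F) = 0
w(Z) = 47/45 (w(Z) = -47*(-1/45) = 47/45)
1/(-7575 + w(W(-3))) = 1/(-7575 + 47/45) = 1/(-340828/45) = -45/340828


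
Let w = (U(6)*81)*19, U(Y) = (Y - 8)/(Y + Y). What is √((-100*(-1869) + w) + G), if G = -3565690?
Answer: I*√13516186/2 ≈ 1838.2*I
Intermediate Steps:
U(Y) = (-8 + Y)/(2*Y) (U(Y) = (-8 + Y)/((2*Y)) = (-8 + Y)*(1/(2*Y)) = (-8 + Y)/(2*Y))
w = -513/2 (w = (((½)*(-8 + 6)/6)*81)*19 = (((½)*(⅙)*(-2))*81)*19 = -⅙*81*19 = -27/2*19 = -513/2 ≈ -256.50)
√((-100*(-1869) + w) + G) = √((-100*(-1869) - 513/2) - 3565690) = √((186900 - 513/2) - 3565690) = √(373287/2 - 3565690) = √(-6758093/2) = I*√13516186/2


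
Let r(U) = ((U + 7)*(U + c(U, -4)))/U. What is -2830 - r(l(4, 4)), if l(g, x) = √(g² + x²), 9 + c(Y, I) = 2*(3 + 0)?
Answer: -2834 - 11*√2/8 ≈ -2835.9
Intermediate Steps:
c(Y, I) = -3 (c(Y, I) = -9 + 2*(3 + 0) = -9 + 2*3 = -9 + 6 = -3)
r(U) = (-3 + U)*(7 + U)/U (r(U) = ((U + 7)*(U - 3))/U = ((7 + U)*(-3 + U))/U = ((-3 + U)*(7 + U))/U = (-3 + U)*(7 + U)/U)
-2830 - r(l(4, 4)) = -2830 - (4 + √(4² + 4²) - 21/√(4² + 4²)) = -2830 - (4 + √(16 + 16) - 21/√(16 + 16)) = -2830 - (4 + √32 - 21*√2/8) = -2830 - (4 + 4*√2 - 21*√2/8) = -2830 - (4 + 11*√2/8) = -2830 + (-4 - 11*√2/8) = -2834 - 11*√2/8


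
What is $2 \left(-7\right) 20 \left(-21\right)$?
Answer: $5880$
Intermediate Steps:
$2 \left(-7\right) 20 \left(-21\right) = \left(-14\right) 20 \left(-21\right) = \left(-280\right) \left(-21\right) = 5880$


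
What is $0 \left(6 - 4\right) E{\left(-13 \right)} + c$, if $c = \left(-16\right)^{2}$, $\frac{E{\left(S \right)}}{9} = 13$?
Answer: $256$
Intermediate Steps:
$E{\left(S \right)} = 117$ ($E{\left(S \right)} = 9 \cdot 13 = 117$)
$c = 256$
$0 \left(6 - 4\right) E{\left(-13 \right)} + c = 0 \left(6 - 4\right) 117 + 256 = 0 \cdot 2 \cdot 117 + 256 = 0 \cdot 117 + 256 = 0 + 256 = 256$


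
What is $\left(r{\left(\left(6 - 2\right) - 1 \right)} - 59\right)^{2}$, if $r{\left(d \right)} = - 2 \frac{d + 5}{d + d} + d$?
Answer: $\frac{30976}{9} \approx 3441.8$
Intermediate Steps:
$r{\left(d \right)} = d - \frac{5 + d}{d}$ ($r{\left(d \right)} = - 2 \frac{5 + d}{2 d} + d = - \frac{5 + d}{d} + d = d - \frac{5 + d}{d}$)
$\left(r{\left(\left(6 - 2\right) - 1 \right)} - 59\right)^{2} = \left(\left(-1 + \left(\left(6 - 2\right) - 1\right) - \frac{5}{\left(6 - 2\right) - 1}\right) - 59\right)^{2} = \left(\left(-1 + \left(4 - 1\right) - \frac{5}{4 - 1}\right) - 59\right)^{2} = \left(\left(-1 + 3 - \frac{5}{3}\right) - 59\right)^{2} = \left(\frac{1}{3} - 59\right)^{2} = \left(- \frac{176}{3}\right)^{2} = \frac{30976}{9}$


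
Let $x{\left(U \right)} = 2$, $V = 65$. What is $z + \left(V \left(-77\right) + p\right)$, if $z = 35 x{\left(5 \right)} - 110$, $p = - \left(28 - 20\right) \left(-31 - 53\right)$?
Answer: $-4373$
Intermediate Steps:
$p = 672$ ($p = - 8 \left(-84\right) = \left(-1\right) \left(-672\right) = 672$)
$z = -40$ ($z = 35 \cdot 2 - 110 = 70 - 110 = -40$)
$z + \left(V \left(-77\right) + p\right) = -40 + \left(65 \left(-77\right) + 672\right) = -40 + \left(-5005 + 672\right) = -40 - 4333 = -4373$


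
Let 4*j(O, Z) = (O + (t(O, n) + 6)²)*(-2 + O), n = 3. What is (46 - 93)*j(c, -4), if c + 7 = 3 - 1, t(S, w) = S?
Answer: -329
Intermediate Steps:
c = -5 (c = -7 + (3 - 1) = -7 + 2 = -5)
j(O, Z) = (-2 + O)*(O + (6 + O)²)/4 (j(O, Z) = ((O + (O + 6)²)*(-2 + O))/4 = ((O + (6 + O)²)*(-2 + O))/4 = ((-2 + O)*(O + (6 + O)²))/4 = (-2 + O)*(O + (6 + O)²)/4)
(46 - 93)*j(c, -4) = (46 - 93)*(-18 + (¼)*(-5)³ + (5/2)*(-5) + (11/4)*(-5)²) = -47*(-18 + (¼)*(-125) - 25/2 + (11/4)*25) = -47*(-18 - 125/4 - 25/2 + 275/4) = -47*7 = -329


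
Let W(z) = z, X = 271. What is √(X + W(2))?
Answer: √273 ≈ 16.523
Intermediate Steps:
√(X + W(2)) = √(271 + 2) = √273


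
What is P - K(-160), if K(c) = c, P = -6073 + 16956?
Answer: 11043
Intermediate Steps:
P = 10883
P - K(-160) = 10883 - 1*(-160) = 10883 + 160 = 11043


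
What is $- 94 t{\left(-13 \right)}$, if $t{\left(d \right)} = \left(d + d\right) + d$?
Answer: $3666$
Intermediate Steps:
$t{\left(d \right)} = 3 d$ ($t{\left(d \right)} = 2 d + d = 3 d$)
$- 94 t{\left(-13 \right)} = - 94 \cdot 3 \left(-13\right) = \left(-94\right) \left(-39\right) = 3666$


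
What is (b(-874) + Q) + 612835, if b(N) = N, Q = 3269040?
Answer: 3881001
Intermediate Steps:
(b(-874) + Q) + 612835 = (-874 + 3269040) + 612835 = 3268166 + 612835 = 3881001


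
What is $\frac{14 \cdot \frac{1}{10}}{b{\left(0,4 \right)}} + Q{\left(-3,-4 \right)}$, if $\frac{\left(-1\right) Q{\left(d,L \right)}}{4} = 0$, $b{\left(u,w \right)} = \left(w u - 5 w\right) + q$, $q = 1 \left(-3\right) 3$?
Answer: $- \frac{7}{145} \approx -0.048276$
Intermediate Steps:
$q = -9$ ($q = \left(-3\right) 3 = -9$)
$b{\left(u,w \right)} = -9 - 5 w + u w$ ($b{\left(u,w \right)} = \left(w u - 5 w\right) - 9 = \left(u w - 5 w\right) - 9 = \left(- 5 w + u w\right) - 9 = -9 - 5 w + u w$)
$Q{\left(d,L \right)} = 0$ ($Q{\left(d,L \right)} = \left(-4\right) 0 = 0$)
$\frac{14 \cdot \frac{1}{10}}{b{\left(0,4 \right)}} + Q{\left(-3,-4 \right)} = \frac{14 \cdot \frac{1}{10}}{-9 - 20 + 0 \cdot 4} + 0 = \frac{14 \cdot \frac{1}{10}}{-9 - 20 + 0} + 0 = \frac{1}{-29} \cdot \frac{7}{5} + 0 = \left(- \frac{1}{29}\right) \frac{7}{5} + 0 = - \frac{7}{145} + 0 = - \frac{7}{145}$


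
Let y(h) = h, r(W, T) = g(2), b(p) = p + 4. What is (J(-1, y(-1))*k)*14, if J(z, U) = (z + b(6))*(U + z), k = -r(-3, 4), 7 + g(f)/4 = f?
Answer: -5040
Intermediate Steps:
b(p) = 4 + p
g(f) = -28 + 4*f
r(W, T) = -20 (r(W, T) = -28 + 4*2 = -28 + 8 = -20)
k = 20 (k = -1*(-20) = 20)
J(z, U) = (10 + z)*(U + z) (J(z, U) = (z + (4 + 6))*(U + z) = (z + 10)*(U + z) = (10 + z)*(U + z))
(J(-1, y(-1))*k)*14 = (((-1)² + 10*(-1) + 10*(-1) - 1*(-1))*20)*14 = ((1 - 10 - 10 + 1)*20)*14 = -18*20*14 = -360*14 = -5040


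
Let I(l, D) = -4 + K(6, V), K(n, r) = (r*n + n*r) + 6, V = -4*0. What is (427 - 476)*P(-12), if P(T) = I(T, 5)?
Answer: -98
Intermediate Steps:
V = 0
K(n, r) = 6 + 2*n*r (K(n, r) = (n*r + n*r) + 6 = 2*n*r + 6 = 6 + 2*n*r)
I(l, D) = 2 (I(l, D) = -4 + (6 + 2*6*0) = -4 + (6 + 0) = -4 + 6 = 2)
P(T) = 2
(427 - 476)*P(-12) = (427 - 476)*2 = -49*2 = -98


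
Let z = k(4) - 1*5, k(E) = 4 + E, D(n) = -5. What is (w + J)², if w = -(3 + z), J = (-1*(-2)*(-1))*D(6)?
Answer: 16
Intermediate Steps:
J = 10 (J = (-1*(-2)*(-1))*(-5) = (2*(-1))*(-5) = -2*(-5) = 10)
z = 3 (z = (4 + 4) - 1*5 = 8 - 5 = 3)
w = -6 (w = -(3 + 3) = -1*6 = -6)
(w + J)² = (-6 + 10)² = 4² = 16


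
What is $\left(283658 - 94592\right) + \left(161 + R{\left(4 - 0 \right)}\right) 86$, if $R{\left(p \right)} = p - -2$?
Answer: $203428$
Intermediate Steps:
$R{\left(p \right)} = 2 + p$ ($R{\left(p \right)} = p + 2 = 2 + p$)
$\left(283658 - 94592\right) + \left(161 + R{\left(4 - 0 \right)}\right) 86 = \left(283658 - 94592\right) + \left(161 + \left(2 + \left(4 - 0\right)\right)\right) 86 = 189066 + \left(161 + \left(2 + \left(4 + 0\right)\right)\right) 86 = 189066 + \left(161 + \left(2 + 4\right)\right) 86 = 189066 + \left(161 + 6\right) 86 = 189066 + 167 \cdot 86 = 189066 + 14362 = 203428$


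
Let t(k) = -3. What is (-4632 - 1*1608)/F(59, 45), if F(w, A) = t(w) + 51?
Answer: -130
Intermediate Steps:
F(w, A) = 48 (F(w, A) = -3 + 51 = 48)
(-4632 - 1*1608)/F(59, 45) = (-4632 - 1*1608)/48 = (-4632 - 1608)*(1/48) = -6240*1/48 = -130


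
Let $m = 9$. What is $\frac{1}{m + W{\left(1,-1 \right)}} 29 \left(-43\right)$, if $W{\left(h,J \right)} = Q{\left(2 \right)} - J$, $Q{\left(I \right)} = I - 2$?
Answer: $- \frac{1247}{10} \approx -124.7$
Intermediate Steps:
$Q{\left(I \right)} = -2 + I$
$W{\left(h,J \right)} = - J$ ($W{\left(h,J \right)} = \left(-2 + 2\right) - J = 0 - J = - J$)
$\frac{1}{m + W{\left(1,-1 \right)}} 29 \left(-43\right) = \frac{1}{9 - -1} \cdot 29 \left(-43\right) = \frac{1}{9 + 1} \cdot 29 \left(-43\right) = \frac{1}{10} \cdot 29 \left(-43\right) = \frac{29}{10} \left(-43\right) = - \frac{1247}{10}$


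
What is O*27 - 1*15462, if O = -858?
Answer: -38628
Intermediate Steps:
O*27 - 1*15462 = -858*27 - 1*15462 = -23166 - 15462 = -38628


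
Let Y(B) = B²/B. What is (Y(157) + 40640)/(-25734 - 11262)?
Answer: -13599/12332 ≈ -1.1027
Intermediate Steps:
Y(B) = B
(Y(157) + 40640)/(-25734 - 11262) = (157 + 40640)/(-25734 - 11262) = 40797/(-36996) = 40797*(-1/36996) = -13599/12332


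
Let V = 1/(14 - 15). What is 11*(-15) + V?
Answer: -166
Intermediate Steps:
V = -1 (V = 1/(-1) = -1)
11*(-15) + V = 11*(-15) - 1 = -165 - 1 = -166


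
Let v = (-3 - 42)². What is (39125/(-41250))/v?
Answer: -313/668250 ≈ -0.00046839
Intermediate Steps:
v = 2025 (v = (-45)² = 2025)
(39125/(-41250))/v = (39125/(-41250))/2025 = (39125*(-1/41250))*(1/2025) = -313/330*1/2025 = -313/668250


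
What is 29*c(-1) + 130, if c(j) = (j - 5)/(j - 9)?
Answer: 737/5 ≈ 147.40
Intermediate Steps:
c(j) = (-5 + j)/(-9 + j)
29*c(-1) + 130 = 29*((-5 - 1)/(-9 - 1)) + 130 = 29*(-6/(-10)) + 130 = 29*(-⅒*(-6)) + 130 = 29*(⅗) + 130 = 87/5 + 130 = 737/5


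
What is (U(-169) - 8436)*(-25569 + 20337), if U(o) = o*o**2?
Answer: 25298001840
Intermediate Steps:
U(o) = o**3
(U(-169) - 8436)*(-25569 + 20337) = ((-169)**3 - 8436)*(-25569 + 20337) = (-4826809 - 8436)*(-5232) = -4835245*(-5232) = 25298001840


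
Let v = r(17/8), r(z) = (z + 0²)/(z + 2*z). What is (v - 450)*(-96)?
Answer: 43168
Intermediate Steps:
r(z) = ⅓ (r(z) = (z + 0)/((3*z)) = z*(1/(3*z)) = ⅓)
v = ⅓ ≈ 0.33333
(v - 450)*(-96) = (⅓ - 450)*(-96) = -1349/3*(-96) = 43168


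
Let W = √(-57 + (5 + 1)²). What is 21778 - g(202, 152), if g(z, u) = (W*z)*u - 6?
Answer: 21784 - 30704*I*√21 ≈ 21784.0 - 1.407e+5*I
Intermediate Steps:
W = I*√21 (W = √(-57 + 6²) = √(-57 + 36) = √(-21) = I*√21 ≈ 4.5826*I)
g(z, u) = -6 + I*u*z*√21 (g(z, u) = ((I*√21)*z)*u - 6 = (I*z*√21)*u - 6 = I*u*z*√21 - 6 = -6 + I*u*z*√21)
21778 - g(202, 152) = 21778 - (-6 + I*152*202*√21) = 21778 - (-6 + 30704*I*√21) = 21778 + (6 - 30704*I*√21) = 21784 - 30704*I*√21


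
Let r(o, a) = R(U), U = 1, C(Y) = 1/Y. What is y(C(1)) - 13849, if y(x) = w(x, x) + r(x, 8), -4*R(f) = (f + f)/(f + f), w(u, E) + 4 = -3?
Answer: -55425/4 ≈ -13856.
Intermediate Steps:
w(u, E) = -7 (w(u, E) = -4 - 3 = -7)
R(f) = -¼ (R(f) = -(f + f)/(4*(f + f)) = -2*f/(4*(2*f)) = -2*f*1/(2*f)/4 = -¼*1 = -¼)
r(o, a) = -¼
y(x) = -29/4 (y(x) = -7 - ¼ = -29/4)
y(C(1)) - 13849 = -29/4 - 13849 = -55425/4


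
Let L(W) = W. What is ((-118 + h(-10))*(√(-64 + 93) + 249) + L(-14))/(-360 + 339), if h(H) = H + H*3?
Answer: 39356/21 + 158*√29/21 ≈ 1914.6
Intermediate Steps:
h(H) = 4*H (h(H) = H + 3*H = 4*H)
((-118 + h(-10))*(√(-64 + 93) + 249) + L(-14))/(-360 + 339) = ((-118 + 4*(-10))*(√(-64 + 93) + 249) - 14)/(-360 + 339) = ((-118 - 40)*(√29 + 249) - 14)/(-21) = (-158*(249 + √29) - 14)*(-1/21) = ((-39342 - 158*√29) - 14)*(-1/21) = (-39356 - 158*√29)*(-1/21) = 39356/21 + 158*√29/21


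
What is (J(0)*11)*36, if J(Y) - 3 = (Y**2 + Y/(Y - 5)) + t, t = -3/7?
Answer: 7128/7 ≈ 1018.3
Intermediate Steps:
t = -3/7 (t = -3*1/7 = -3/7 ≈ -0.42857)
J(Y) = 18/7 + Y**2 + Y/(-5 + Y) (J(Y) = 3 + ((Y**2 + Y/(Y - 5)) - 3/7) = 3 + ((Y**2 + Y/(-5 + Y)) - 3/7) = 3 + (-3/7 + Y**2 + Y/(-5 + Y)) = 18/7 + Y**2 + Y/(-5 + Y))
(J(0)*11)*36 = (((-90 - 35*0**2 + 7*0**3 + 25*0)/(7*(-5 + 0)))*11)*36 = (((1/7)*(-90 - 35*0 + 7*0 + 0)/(-5))*11)*36 = (((1/7)*(-1/5)*(-90 + 0 + 0 + 0))*11)*36 = (((1/7)*(-1/5)*(-90))*11)*36 = ((18/7)*11)*36 = (198/7)*36 = 7128/7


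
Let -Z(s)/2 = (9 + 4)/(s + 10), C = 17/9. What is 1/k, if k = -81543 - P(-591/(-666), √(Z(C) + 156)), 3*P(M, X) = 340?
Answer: -3/244969 ≈ -1.2246e-5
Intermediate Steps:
C = 17/9 (C = 17*(⅑) = 17/9 ≈ 1.8889)
Z(s) = -26/(10 + s) (Z(s) = -2*(9 + 4)/(s + 10) = -26/(10 + s))
P(M, X) = 340/3 (P(M, X) = (⅓)*340 = 340/3)
k = -244969/3 (k = -81543 - 1*340/3 = -81543 - 340/3 = -244969/3 ≈ -81656.)
1/k = 1/(-244969/3) = -3/244969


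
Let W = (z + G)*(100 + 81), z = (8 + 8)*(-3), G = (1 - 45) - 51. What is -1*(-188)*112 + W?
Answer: -4827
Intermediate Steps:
G = -95 (G = -44 - 51 = -95)
z = -48 (z = 16*(-3) = -48)
W = -25883 (W = (-48 - 95)*(100 + 81) = -143*181 = -25883)
-1*(-188)*112 + W = -1*(-188)*112 - 25883 = 188*112 - 25883 = 21056 - 25883 = -4827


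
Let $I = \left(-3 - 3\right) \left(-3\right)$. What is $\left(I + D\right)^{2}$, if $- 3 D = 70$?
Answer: $\frac{256}{9} \approx 28.444$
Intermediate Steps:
$D = - \frac{70}{3}$ ($D = \left(- \frac{1}{3}\right) 70 = - \frac{70}{3} \approx -23.333$)
$I = 18$ ($I = \left(-6\right) \left(-3\right) = 18$)
$\left(I + D\right)^{2} = \left(18 - \frac{70}{3}\right)^{2} = \left(- \frac{16}{3}\right)^{2} = \frac{256}{9}$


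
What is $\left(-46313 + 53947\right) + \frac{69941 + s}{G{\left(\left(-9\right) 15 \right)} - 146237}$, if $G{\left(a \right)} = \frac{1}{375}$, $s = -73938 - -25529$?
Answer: $\frac{209315944808}{27419437} \approx 7633.9$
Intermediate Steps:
$s = -48409$ ($s = -73938 + 25529 = -48409$)
$G{\left(a \right)} = \frac{1}{375}$
$\left(-46313 + 53947\right) + \frac{69941 + s}{G{\left(\left(-9\right) 15 \right)} - 146237} = \left(-46313 + 53947\right) + \frac{69941 - 48409}{\frac{1}{375} - 146237} = 7634 + \frac{21532}{- \frac{54838874}{375}} = 7634 + 21532 \left(- \frac{375}{54838874}\right) = 7634 - \frac{4037250}{27419437} = \frac{209315944808}{27419437}$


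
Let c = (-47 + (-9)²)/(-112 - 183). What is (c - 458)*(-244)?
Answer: 32975136/295 ≈ 1.1178e+5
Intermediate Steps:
c = -34/295 (c = (-47 + 81)/(-295) = 34*(-1/295) = -34/295 ≈ -0.11525)
(c - 458)*(-244) = (-34/295 - 458)*(-244) = -135144/295*(-244) = 32975136/295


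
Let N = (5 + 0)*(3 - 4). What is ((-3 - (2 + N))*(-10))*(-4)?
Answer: 0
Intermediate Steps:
N = -5 (N = 5*(-1) = -5)
((-3 - (2 + N))*(-10))*(-4) = ((-3 - (2 - 5))*(-10))*(-4) = ((-3 - 1*(-3))*(-10))*(-4) = ((-3 + 3)*(-10))*(-4) = (0*(-10))*(-4) = 0*(-4) = 0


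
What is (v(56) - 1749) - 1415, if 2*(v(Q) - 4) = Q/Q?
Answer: -6319/2 ≈ -3159.5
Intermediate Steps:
v(Q) = 9/2 (v(Q) = 4 + (Q/Q)/2 = 4 + (1/2)*1 = 4 + 1/2 = 9/2)
(v(56) - 1749) - 1415 = (9/2 - 1749) - 1415 = -3489/2 - 1415 = -6319/2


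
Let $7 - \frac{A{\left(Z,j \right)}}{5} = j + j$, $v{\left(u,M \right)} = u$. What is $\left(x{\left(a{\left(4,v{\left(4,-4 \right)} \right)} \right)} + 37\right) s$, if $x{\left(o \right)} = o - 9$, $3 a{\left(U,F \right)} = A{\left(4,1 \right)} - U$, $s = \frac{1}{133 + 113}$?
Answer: $\frac{35}{246} \approx 0.14228$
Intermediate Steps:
$A{\left(Z,j \right)} = 35 - 10 j$ ($A{\left(Z,j \right)} = 35 - 5 \left(j + j\right) = 35 - 5 \cdot 2 j = 35 - 10 j$)
$s = \frac{1}{246} \approx 0.004065$
$a{\left(U,F \right)} = \frac{25}{3} - \frac{U}{3}$ ($a{\left(U,F \right)} = \frac{\left(35 - 10\right) - U}{3} = \frac{25 - U}{3} = \frac{25}{3} - \frac{U}{3}$)
$x{\left(o \right)} = -9 + o$
$\left(x{\left(a{\left(4,v{\left(4,-4 \right)} \right)} \right)} + 37\right) s = \left(\left(-9 + \left(\frac{25}{3} - \frac{4}{3}\right)\right) + 37\right) \frac{1}{246} = \left(\left(-9 + 7\right) + 37\right) \frac{1}{246} = \left(-2 + 37\right) \frac{1}{246} = 35 \cdot \frac{1}{246} = \frac{35}{246}$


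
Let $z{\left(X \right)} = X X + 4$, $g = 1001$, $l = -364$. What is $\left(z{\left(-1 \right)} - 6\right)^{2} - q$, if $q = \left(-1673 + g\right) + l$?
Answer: $1037$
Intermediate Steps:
$z{\left(X \right)} = 4 + X^{2}$ ($z{\left(X \right)} = X^{2} + 4 = 4 + X^{2}$)
$q = -1036$ ($q = \left(-1673 + 1001\right) - 364 = -672 - 364 = -1036$)
$\left(z{\left(-1 \right)} - 6\right)^{2} - q = \left(\left(4 + \left(-1\right)^{2}\right) - 6\right)^{2} - -1036 = \left(\left(4 + 1\right) - 6\right)^{2} + 1036 = \left(5 - 6\right)^{2} + 1036 = \left(-1\right)^{2} + 1036 = 1 + 1036 = 1037$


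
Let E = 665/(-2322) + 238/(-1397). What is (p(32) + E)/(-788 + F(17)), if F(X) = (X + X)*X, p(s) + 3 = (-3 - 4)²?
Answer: -147734723/681205140 ≈ -0.21687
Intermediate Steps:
E = -1481641/3243834 (E = 665*(-1/2322) + 238*(-1/1397) = -665/2322 - 238/1397 = -1481641/3243834 ≈ -0.45676)
p(s) = 46 (p(s) = -3 + (-3 - 4)² = -3 + (-7)² = -3 + 49 = 46)
F(X) = 2*X² (F(X) = (2*X)*X = 2*X²)
(p(32) + E)/(-788 + F(17)) = (46 - 1481641/3243834)/(-788 + 2*17²) = 147734723/(3243834*(-788 + 2*289)) = 147734723/(3243834*(-788 + 578)) = (147734723/3243834)/(-210) = (147734723/3243834)*(-1/210) = -147734723/681205140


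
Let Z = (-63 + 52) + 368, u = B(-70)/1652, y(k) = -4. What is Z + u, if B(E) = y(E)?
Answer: 147440/413 ≈ 357.00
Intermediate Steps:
B(E) = -4
u = -1/413 (u = -4/1652 = -4*1/1652 = -1/413 ≈ -0.0024213)
Z = 357 (Z = -11 + 368 = 357)
Z + u = 357 - 1/413 = 147440/413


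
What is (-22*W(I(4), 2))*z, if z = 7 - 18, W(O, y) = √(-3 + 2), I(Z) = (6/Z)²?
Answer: 242*I ≈ 242.0*I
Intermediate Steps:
I(Z) = 36/Z²
W(O, y) = I (W(O, y) = √(-1) = I)
z = -11
(-22*W(I(4), 2))*z = -22*I*(-11) = 242*I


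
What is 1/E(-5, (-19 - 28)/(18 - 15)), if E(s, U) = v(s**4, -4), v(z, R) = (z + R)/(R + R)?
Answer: -8/621 ≈ -0.012882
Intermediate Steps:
v(z, R) = (R + z)/(2*R) (v(z, R) = (R + z)/((2*R)) = (R + z)*(1/(2*R)) = (R + z)/(2*R))
E(s, U) = 1/2 - s**4/8 (E(s, U) = (1/2)*(-4 + s**4)/(-4) = (1/2)*(-1/4)*(-4 + s**4) = 1/2 - s**4/8)
1/E(-5, (-19 - 28)/(18 - 15)) = 1/(1/2 - 1/8*(-5)**4) = 1/(1/2 - 1/8*625) = 1/(1/2 - 625/8) = 1/(-621/8) = -8/621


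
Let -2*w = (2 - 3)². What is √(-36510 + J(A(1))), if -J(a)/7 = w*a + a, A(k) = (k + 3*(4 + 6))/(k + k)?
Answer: I*√146257/2 ≈ 191.22*I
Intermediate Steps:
w = -½ (w = -(2 - 3)²/2 = -½*(-1)² = -½*1 = -½ ≈ -0.50000)
A(k) = (30 + k)/(2*k) (A(k) = (k + 3*10)/((2*k)) = (k + 30)*(1/(2*k)) = (30 + k)*(1/(2*k)) = (30 + k)/(2*k))
J(a) = -7*a/2 (J(a) = -7*(-a/2 + a) = -7*a/2)
√(-36510 + J(A(1))) = √(-36510 - 7*(30 + 1)/(4*1)) = √(-36510 - 7*31/4) = √(-36510 - 7/2*31/2) = √(-36510 - 217/4) = √(-146257/4) = I*√146257/2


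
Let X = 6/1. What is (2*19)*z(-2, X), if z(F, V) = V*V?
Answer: 1368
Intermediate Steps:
X = 6 (X = 6*1 = 6)
z(F, V) = V²
(2*19)*z(-2, X) = (2*19)*6² = 38*36 = 1368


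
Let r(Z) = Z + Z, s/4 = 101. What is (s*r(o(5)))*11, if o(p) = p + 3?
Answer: 71104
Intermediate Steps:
s = 404 (s = 4*101 = 404)
o(p) = 3 + p
r(Z) = 2*Z
(s*r(o(5)))*11 = (404*(2*(3 + 5)))*11 = (404*(2*8))*11 = (404*16)*11 = 6464*11 = 71104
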